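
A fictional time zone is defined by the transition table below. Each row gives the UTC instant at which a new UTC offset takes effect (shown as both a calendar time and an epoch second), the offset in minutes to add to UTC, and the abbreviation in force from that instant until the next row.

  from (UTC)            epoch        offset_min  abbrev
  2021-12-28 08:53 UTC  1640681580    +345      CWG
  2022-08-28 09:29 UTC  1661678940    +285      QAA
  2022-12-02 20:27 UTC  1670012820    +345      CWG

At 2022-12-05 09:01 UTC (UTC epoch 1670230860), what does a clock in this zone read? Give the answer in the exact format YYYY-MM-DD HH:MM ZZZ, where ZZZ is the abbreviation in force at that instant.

2022-12-05 14:46 CWG

Query: 2022-12-05 09:01 UTC
Rule 3/3 (CWG, +05:45): 2022-12-02 20:27 UTC ≤ query < +∞
9·60 + 1 + 345 = 886 min
886 = 0·1440 + 886; 886 = 14·60 + 46 → 14:46, same day
→ 2022-12-05 14:46 CWG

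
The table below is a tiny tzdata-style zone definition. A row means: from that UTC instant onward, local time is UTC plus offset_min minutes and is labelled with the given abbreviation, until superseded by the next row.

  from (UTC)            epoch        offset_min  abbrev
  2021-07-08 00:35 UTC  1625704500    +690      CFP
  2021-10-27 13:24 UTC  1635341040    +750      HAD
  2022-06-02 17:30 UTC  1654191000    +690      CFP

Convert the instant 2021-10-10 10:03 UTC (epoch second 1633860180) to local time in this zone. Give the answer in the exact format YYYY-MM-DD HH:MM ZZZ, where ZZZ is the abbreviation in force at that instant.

2021-10-10 21:33 CFP

Query: 2021-10-10 10:03 UTC
Rule 1/3 (CFP, +11:30): 2021-07-08 00:35 UTC ≤ query < 2021-10-27 13:24 UTC
10·60 + 3 + 690 = 1293 min
1293 = 0·1440 + 1293; 1293 = 21·60 + 33 → 21:33, same day
→ 2021-10-10 21:33 CFP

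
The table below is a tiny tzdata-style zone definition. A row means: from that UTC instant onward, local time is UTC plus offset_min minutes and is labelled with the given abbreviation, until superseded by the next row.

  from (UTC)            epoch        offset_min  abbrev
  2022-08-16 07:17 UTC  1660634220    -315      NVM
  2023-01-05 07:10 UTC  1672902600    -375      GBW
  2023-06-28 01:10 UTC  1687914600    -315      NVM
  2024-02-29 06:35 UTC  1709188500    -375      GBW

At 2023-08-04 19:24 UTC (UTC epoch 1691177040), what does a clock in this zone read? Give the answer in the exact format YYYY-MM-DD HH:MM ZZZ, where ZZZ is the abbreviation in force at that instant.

Query: 2023-08-04 19:24 UTC
Rule 3/4 (NVM, -05:15): 2023-06-28 01:10 UTC ≤ query < 2024-02-29 06:35 UTC
19·60 + 24 - 315 = 849 min
849 = 0·1440 + 849; 849 = 14·60 + 9 → 14:09, same day
→ 2023-08-04 14:09 NVM

2023-08-04 14:09 NVM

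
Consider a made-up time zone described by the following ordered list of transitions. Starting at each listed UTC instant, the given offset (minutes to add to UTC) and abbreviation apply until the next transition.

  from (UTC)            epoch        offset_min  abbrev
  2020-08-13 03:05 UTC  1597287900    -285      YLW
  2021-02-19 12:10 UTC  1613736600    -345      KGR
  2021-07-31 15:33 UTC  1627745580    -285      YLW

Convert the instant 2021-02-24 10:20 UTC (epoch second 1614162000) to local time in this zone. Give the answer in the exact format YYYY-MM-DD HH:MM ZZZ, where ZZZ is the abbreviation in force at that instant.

Query: 2021-02-24 10:20 UTC
Rule 2/3 (KGR, -05:45): 2021-02-19 12:10 UTC ≤ query < 2021-07-31 15:33 UTC
10·60 + 20 - 345 = 275 min
275 = 0·1440 + 275; 275 = 4·60 + 35 → 04:35, same day
→ 2021-02-24 04:35 KGR

2021-02-24 04:35 KGR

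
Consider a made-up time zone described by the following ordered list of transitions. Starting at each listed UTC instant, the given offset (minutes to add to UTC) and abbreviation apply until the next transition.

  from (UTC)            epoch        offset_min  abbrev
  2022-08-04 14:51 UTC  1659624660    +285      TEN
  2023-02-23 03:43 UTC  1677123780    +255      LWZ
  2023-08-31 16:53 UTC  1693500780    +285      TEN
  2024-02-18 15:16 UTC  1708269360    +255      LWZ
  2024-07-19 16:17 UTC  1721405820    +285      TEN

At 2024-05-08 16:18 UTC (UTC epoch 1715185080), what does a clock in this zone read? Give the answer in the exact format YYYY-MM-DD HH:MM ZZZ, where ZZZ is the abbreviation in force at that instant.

Query: 2024-05-08 16:18 UTC
Rule 4/5 (LWZ, +04:15): 2024-02-18 15:16 UTC ≤ query < 2024-07-19 16:17 UTC
16·60 + 18 + 255 = 1233 min
1233 = 0·1440 + 1233; 1233 = 20·60 + 33 → 20:33, same day
→ 2024-05-08 20:33 LWZ

2024-05-08 20:33 LWZ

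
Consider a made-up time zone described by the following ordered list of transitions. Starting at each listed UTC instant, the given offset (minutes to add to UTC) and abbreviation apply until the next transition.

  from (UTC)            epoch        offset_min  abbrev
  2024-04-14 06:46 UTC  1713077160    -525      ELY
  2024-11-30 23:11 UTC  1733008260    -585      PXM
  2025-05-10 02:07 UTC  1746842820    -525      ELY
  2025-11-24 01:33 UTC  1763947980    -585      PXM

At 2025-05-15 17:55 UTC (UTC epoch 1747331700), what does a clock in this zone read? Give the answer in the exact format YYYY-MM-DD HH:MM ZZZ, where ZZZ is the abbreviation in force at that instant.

2025-05-15 09:10 ELY

Query: 2025-05-15 17:55 UTC
Rule 3/4 (ELY, -08:45): 2025-05-10 02:07 UTC ≤ query < 2025-11-24 01:33 UTC
17·60 + 55 - 525 = 550 min
550 = 0·1440 + 550; 550 = 9·60 + 10 → 09:10, same day
→ 2025-05-15 09:10 ELY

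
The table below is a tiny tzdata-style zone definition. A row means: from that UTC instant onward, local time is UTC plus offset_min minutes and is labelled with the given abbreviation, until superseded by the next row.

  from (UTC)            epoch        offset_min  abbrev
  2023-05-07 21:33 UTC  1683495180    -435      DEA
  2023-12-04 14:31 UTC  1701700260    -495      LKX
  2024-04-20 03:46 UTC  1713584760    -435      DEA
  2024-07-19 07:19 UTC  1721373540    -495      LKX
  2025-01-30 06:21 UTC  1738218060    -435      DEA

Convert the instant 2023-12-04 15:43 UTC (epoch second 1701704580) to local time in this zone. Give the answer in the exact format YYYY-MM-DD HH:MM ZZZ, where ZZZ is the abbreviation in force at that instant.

Query: 2023-12-04 15:43 UTC
Rule 2/5 (LKX, -08:15): 2023-12-04 14:31 UTC ≤ query < 2024-04-20 03:46 UTC
15·60 + 43 - 495 = 448 min
448 = 0·1440 + 448; 448 = 7·60 + 28 → 07:28, same day
→ 2023-12-04 07:28 LKX

2023-12-04 07:28 LKX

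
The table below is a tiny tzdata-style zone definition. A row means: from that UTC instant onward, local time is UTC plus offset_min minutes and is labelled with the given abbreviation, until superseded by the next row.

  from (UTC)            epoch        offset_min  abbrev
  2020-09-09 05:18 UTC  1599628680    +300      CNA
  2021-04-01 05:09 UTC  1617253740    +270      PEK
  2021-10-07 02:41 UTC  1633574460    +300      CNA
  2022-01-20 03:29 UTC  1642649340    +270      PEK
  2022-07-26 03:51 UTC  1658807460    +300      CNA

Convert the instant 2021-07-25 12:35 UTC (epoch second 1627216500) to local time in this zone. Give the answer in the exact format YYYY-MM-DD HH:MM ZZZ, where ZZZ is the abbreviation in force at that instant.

Query: 2021-07-25 12:35 UTC
Rule 2/5 (PEK, +04:30): 2021-04-01 05:09 UTC ≤ query < 2021-10-07 02:41 UTC
12·60 + 35 + 270 = 1025 min
1025 = 0·1440 + 1025; 1025 = 17·60 + 5 → 17:05, same day
→ 2021-07-25 17:05 PEK

2021-07-25 17:05 PEK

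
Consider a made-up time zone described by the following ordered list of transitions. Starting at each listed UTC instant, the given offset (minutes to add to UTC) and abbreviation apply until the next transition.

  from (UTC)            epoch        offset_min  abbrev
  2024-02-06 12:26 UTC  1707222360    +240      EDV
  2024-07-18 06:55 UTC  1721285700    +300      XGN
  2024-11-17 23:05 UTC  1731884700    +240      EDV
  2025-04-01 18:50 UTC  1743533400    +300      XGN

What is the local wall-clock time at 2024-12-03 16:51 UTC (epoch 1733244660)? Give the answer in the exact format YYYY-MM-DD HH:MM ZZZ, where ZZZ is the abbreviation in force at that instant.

Query: 2024-12-03 16:51 UTC
Rule 3/4 (EDV, +04:00): 2024-11-17 23:05 UTC ≤ query < 2025-04-01 18:50 UTC
16·60 + 51 + 240 = 1251 min
1251 = 0·1440 + 1251; 1251 = 20·60 + 51 → 20:51, same day
→ 2024-12-03 20:51 EDV

2024-12-03 20:51 EDV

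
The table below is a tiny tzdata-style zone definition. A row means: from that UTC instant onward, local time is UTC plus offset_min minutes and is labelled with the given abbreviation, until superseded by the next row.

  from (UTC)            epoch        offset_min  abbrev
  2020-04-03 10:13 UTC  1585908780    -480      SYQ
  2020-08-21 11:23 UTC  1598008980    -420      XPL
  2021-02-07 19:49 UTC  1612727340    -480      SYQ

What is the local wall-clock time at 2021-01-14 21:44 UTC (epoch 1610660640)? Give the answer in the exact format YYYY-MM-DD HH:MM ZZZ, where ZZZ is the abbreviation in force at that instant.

Query: 2021-01-14 21:44 UTC
Rule 2/3 (XPL, -07:00): 2020-08-21 11:23 UTC ≤ query < 2021-02-07 19:49 UTC
21·60 + 44 - 420 = 884 min
884 = 0·1440 + 884; 884 = 14·60 + 44 → 14:44, same day
→ 2021-01-14 14:44 XPL

2021-01-14 14:44 XPL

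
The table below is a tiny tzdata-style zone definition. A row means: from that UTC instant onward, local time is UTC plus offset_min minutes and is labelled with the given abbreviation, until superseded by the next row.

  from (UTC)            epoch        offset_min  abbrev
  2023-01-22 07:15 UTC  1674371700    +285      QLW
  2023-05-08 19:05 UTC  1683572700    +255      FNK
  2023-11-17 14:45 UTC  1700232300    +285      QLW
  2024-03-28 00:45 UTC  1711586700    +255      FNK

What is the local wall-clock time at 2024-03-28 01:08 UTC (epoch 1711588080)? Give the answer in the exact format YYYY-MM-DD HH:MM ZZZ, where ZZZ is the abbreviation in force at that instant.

Query: 2024-03-28 01:08 UTC
Rule 4/4 (FNK, +04:15): 2024-03-28 00:45 UTC ≤ query < +∞
1·60 + 8 + 255 = 323 min
323 = 0·1440 + 323; 323 = 5·60 + 23 → 05:23, same day
→ 2024-03-28 05:23 FNK

2024-03-28 05:23 FNK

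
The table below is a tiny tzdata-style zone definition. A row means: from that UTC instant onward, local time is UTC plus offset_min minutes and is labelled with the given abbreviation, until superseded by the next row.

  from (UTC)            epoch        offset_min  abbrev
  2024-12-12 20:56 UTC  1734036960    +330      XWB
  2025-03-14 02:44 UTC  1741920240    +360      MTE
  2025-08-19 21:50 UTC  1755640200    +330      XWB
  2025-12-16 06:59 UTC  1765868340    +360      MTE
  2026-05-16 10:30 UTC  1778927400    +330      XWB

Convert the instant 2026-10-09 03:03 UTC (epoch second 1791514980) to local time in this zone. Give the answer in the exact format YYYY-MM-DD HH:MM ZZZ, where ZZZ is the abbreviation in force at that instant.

Query: 2026-10-09 03:03 UTC
Rule 5/5 (XWB, +05:30): 2026-05-16 10:30 UTC ≤ query < +∞
3·60 + 3 + 330 = 513 min
513 = 0·1440 + 513; 513 = 8·60 + 33 → 08:33, same day
→ 2026-10-09 08:33 XWB

2026-10-09 08:33 XWB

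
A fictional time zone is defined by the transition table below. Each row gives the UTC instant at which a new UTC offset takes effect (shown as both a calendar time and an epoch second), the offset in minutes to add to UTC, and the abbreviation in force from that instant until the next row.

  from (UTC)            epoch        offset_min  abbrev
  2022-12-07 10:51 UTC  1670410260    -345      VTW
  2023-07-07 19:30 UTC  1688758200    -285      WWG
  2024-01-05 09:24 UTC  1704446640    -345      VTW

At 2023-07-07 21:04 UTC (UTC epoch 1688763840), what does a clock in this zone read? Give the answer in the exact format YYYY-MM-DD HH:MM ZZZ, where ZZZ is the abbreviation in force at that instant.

2023-07-07 16:19 WWG

Query: 2023-07-07 21:04 UTC
Rule 2/3 (WWG, -04:45): 2023-07-07 19:30 UTC ≤ query < 2024-01-05 09:24 UTC
21·60 + 4 - 285 = 979 min
979 = 0·1440 + 979; 979 = 16·60 + 19 → 16:19, same day
→ 2023-07-07 16:19 WWG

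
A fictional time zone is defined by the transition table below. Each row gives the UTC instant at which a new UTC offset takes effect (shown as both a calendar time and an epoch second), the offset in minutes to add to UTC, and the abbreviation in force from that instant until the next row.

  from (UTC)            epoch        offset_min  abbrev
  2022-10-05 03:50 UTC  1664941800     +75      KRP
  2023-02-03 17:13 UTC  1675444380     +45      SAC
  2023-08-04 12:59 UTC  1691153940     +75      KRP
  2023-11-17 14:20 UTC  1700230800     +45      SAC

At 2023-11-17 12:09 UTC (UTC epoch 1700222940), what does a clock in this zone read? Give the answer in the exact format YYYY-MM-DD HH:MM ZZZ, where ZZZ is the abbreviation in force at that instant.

2023-11-17 13:24 KRP

Query: 2023-11-17 12:09 UTC
Rule 3/4 (KRP, +01:15): 2023-08-04 12:59 UTC ≤ query < 2023-11-17 14:20 UTC
12·60 + 9 + 75 = 804 min
804 = 0·1440 + 804; 804 = 13·60 + 24 → 13:24, same day
→ 2023-11-17 13:24 KRP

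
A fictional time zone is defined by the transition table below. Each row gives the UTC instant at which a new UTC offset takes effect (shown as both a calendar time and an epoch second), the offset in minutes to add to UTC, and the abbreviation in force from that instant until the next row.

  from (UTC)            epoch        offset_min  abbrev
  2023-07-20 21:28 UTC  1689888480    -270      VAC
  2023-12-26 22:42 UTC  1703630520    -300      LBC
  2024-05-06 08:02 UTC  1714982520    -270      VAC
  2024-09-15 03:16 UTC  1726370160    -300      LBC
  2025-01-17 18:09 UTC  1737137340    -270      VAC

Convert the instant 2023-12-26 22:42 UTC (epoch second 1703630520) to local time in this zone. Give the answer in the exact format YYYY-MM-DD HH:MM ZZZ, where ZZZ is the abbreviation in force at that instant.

2023-12-26 17:42 LBC

Query: 2023-12-26 22:42 UTC
Rule 2/5 (LBC, -05:00): 2023-12-26 22:42 UTC ≤ query < 2024-05-06 08:02 UTC
22·60 + 42 - 300 = 1062 min
1062 = 0·1440 + 1062; 1062 = 17·60 + 42 → 17:42, same day
→ 2023-12-26 17:42 LBC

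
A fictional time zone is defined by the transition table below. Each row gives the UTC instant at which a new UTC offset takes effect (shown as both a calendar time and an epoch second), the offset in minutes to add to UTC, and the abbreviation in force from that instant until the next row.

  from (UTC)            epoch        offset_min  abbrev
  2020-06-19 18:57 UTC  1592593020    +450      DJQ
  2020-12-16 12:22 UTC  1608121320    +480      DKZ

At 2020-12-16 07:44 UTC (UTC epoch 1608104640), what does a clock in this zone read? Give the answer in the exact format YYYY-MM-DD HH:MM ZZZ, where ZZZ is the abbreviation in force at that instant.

Query: 2020-12-16 07:44 UTC
Rule 1/2 (DJQ, +07:30): 2020-06-19 18:57 UTC ≤ query < 2020-12-16 12:22 UTC
7·60 + 44 + 450 = 914 min
914 = 0·1440 + 914; 914 = 15·60 + 14 → 15:14, same day
→ 2020-12-16 15:14 DJQ

2020-12-16 15:14 DJQ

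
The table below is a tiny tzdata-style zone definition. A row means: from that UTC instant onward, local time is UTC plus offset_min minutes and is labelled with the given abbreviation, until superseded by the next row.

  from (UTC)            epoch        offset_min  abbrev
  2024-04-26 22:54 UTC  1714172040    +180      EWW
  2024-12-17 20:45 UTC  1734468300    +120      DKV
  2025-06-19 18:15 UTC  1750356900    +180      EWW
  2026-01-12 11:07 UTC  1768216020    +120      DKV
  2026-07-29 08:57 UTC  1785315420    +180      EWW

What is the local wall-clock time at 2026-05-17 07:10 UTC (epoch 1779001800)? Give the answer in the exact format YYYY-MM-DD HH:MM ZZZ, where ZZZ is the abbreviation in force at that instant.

2026-05-17 09:10 DKV

Query: 2026-05-17 07:10 UTC
Rule 4/5 (DKV, +02:00): 2026-01-12 11:07 UTC ≤ query < 2026-07-29 08:57 UTC
7·60 + 10 + 120 = 550 min
550 = 0·1440 + 550; 550 = 9·60 + 10 → 09:10, same day
→ 2026-05-17 09:10 DKV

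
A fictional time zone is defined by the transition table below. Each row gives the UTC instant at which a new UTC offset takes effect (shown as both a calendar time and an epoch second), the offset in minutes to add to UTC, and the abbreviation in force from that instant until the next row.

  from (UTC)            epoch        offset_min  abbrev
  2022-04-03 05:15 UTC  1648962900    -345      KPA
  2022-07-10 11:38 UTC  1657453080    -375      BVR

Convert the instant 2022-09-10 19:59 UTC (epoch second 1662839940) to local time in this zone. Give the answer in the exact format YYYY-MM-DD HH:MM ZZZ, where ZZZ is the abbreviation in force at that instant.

2022-09-10 13:44 BVR

Query: 2022-09-10 19:59 UTC
Rule 2/2 (BVR, -06:15): 2022-07-10 11:38 UTC ≤ query < +∞
19·60 + 59 - 375 = 824 min
824 = 0·1440 + 824; 824 = 13·60 + 44 → 13:44, same day
→ 2022-09-10 13:44 BVR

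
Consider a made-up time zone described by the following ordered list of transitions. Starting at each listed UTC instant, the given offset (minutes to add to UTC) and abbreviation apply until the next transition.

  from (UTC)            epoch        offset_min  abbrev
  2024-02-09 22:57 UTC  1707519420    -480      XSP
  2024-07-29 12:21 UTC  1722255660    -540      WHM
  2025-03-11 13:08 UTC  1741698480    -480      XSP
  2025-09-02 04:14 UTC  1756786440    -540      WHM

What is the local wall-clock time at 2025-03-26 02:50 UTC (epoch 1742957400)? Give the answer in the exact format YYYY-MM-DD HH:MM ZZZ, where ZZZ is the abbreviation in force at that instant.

2025-03-25 18:50 XSP

Query: 2025-03-26 02:50 UTC
Rule 3/4 (XSP, -08:00): 2025-03-11 13:08 UTC ≤ query < 2025-09-02 04:14 UTC
2·60 + 50 - 480 = -310 min
-310 = -1·1440 + 1130; 1130 = 18·60 + 50 → 18:50, 2025-03-26 - 1 day = 2025-03-25
→ 2025-03-25 18:50 XSP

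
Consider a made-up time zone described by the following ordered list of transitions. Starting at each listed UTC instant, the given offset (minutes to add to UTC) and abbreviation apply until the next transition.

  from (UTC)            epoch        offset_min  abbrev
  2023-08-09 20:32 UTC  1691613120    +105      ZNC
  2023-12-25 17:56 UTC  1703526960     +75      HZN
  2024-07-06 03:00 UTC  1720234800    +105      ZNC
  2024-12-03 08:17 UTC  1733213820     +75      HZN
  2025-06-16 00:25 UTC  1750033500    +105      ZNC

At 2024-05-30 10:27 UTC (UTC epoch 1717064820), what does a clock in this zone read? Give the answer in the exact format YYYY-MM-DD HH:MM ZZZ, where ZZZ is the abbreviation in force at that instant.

Query: 2024-05-30 10:27 UTC
Rule 2/5 (HZN, +01:15): 2023-12-25 17:56 UTC ≤ query < 2024-07-06 03:00 UTC
10·60 + 27 + 75 = 702 min
702 = 0·1440 + 702; 702 = 11·60 + 42 → 11:42, same day
→ 2024-05-30 11:42 HZN

2024-05-30 11:42 HZN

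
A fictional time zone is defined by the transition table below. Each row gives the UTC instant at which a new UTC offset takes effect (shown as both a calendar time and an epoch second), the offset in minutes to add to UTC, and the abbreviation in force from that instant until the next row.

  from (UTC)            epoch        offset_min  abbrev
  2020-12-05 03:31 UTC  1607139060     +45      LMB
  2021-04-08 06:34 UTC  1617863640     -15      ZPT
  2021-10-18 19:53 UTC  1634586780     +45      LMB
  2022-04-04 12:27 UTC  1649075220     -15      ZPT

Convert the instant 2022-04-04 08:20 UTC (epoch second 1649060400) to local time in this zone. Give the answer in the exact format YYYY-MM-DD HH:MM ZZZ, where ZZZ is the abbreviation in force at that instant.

Query: 2022-04-04 08:20 UTC
Rule 3/4 (LMB, +00:45): 2021-10-18 19:53 UTC ≤ query < 2022-04-04 12:27 UTC
8·60 + 20 + 45 = 545 min
545 = 0·1440 + 545; 545 = 9·60 + 5 → 09:05, same day
→ 2022-04-04 09:05 LMB

2022-04-04 09:05 LMB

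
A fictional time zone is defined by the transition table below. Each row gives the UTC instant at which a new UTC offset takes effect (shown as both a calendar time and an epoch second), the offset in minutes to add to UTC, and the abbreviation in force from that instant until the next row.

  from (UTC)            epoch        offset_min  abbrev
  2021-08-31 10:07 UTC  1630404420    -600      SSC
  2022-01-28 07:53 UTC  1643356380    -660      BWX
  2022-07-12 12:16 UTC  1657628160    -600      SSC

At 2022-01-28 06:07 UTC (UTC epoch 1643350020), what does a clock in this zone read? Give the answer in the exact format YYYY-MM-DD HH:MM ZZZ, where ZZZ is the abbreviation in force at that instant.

Query: 2022-01-28 06:07 UTC
Rule 1/3 (SSC, -10:00): 2021-08-31 10:07 UTC ≤ query < 2022-01-28 07:53 UTC
6·60 + 7 - 600 = -233 min
-233 = -1·1440 + 1207; 1207 = 20·60 + 7 → 20:07, 2022-01-28 - 1 day = 2022-01-27
→ 2022-01-27 20:07 SSC

2022-01-27 20:07 SSC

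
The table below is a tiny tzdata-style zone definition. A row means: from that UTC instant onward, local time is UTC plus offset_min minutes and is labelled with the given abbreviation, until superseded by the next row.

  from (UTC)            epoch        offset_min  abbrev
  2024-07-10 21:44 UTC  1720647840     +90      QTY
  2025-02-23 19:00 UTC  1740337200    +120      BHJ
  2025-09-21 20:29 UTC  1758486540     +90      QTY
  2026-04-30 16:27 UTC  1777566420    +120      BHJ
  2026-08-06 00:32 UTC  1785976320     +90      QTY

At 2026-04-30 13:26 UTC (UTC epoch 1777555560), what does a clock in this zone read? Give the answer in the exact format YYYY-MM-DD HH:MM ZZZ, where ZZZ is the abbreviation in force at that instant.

Query: 2026-04-30 13:26 UTC
Rule 3/5 (QTY, +01:30): 2025-09-21 20:29 UTC ≤ query < 2026-04-30 16:27 UTC
13·60 + 26 + 90 = 896 min
896 = 0·1440 + 896; 896 = 14·60 + 56 → 14:56, same day
→ 2026-04-30 14:56 QTY

2026-04-30 14:56 QTY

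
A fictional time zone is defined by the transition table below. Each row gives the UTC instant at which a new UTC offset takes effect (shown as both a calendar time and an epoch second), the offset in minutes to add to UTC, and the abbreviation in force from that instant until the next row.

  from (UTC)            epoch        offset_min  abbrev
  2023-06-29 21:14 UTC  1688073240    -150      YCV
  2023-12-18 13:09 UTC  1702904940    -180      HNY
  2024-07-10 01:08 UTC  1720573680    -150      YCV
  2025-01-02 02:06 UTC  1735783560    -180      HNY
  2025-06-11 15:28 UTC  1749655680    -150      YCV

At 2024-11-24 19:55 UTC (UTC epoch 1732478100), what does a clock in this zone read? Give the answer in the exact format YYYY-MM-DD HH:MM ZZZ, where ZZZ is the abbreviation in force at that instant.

2024-11-24 17:25 YCV

Query: 2024-11-24 19:55 UTC
Rule 3/5 (YCV, -02:30): 2024-07-10 01:08 UTC ≤ query < 2025-01-02 02:06 UTC
19·60 + 55 - 150 = 1045 min
1045 = 0·1440 + 1045; 1045 = 17·60 + 25 → 17:25, same day
→ 2024-11-24 17:25 YCV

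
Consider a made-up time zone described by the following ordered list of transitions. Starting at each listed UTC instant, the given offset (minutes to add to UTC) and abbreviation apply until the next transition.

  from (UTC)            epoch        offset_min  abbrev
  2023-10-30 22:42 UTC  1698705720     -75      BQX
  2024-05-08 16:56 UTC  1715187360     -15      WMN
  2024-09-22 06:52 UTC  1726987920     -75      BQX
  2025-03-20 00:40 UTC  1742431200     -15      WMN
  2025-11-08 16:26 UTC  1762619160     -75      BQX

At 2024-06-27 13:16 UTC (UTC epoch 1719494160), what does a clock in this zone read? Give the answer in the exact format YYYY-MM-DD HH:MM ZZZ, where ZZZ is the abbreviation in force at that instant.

2024-06-27 13:01 WMN

Query: 2024-06-27 13:16 UTC
Rule 2/5 (WMN, -00:15): 2024-05-08 16:56 UTC ≤ query < 2024-09-22 06:52 UTC
13·60 + 16 - 15 = 781 min
781 = 0·1440 + 781; 781 = 13·60 + 1 → 13:01, same day
→ 2024-06-27 13:01 WMN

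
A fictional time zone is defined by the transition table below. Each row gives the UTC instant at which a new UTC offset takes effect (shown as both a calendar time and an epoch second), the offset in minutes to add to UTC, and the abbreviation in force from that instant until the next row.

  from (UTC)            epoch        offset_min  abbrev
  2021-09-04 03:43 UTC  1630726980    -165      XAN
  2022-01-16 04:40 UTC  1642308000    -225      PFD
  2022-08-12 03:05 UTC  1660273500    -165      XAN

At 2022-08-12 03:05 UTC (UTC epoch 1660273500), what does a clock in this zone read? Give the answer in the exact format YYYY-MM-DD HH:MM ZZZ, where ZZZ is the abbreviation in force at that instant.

Query: 2022-08-12 03:05 UTC
Rule 3/3 (XAN, -02:45): 2022-08-12 03:05 UTC ≤ query < +∞
3·60 + 5 - 165 = 20 min
20 = 0·1440 + 20; 20 = 0·60 + 20 → 00:20, same day
→ 2022-08-12 00:20 XAN

2022-08-12 00:20 XAN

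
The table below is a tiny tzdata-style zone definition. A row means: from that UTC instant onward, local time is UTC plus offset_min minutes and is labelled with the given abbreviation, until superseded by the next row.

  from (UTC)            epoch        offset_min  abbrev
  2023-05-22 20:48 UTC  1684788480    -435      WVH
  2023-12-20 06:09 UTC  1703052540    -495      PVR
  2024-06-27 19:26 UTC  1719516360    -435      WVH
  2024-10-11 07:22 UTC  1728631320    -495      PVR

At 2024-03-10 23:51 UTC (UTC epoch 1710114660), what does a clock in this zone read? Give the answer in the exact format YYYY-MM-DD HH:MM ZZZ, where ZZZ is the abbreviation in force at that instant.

Query: 2024-03-10 23:51 UTC
Rule 2/4 (PVR, -08:15): 2023-12-20 06:09 UTC ≤ query < 2024-06-27 19:26 UTC
23·60 + 51 - 495 = 936 min
936 = 0·1440 + 936; 936 = 15·60 + 36 → 15:36, same day
→ 2024-03-10 15:36 PVR

2024-03-10 15:36 PVR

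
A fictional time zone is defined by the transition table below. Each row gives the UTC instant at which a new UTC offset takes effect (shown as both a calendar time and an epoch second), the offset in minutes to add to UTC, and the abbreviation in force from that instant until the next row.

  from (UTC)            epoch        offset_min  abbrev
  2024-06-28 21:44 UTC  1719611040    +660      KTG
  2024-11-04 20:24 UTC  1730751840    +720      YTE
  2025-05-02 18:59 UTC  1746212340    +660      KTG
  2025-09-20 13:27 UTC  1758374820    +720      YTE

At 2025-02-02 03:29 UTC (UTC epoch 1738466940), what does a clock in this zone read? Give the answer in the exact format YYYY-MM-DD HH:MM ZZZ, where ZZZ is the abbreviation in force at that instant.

2025-02-02 15:29 YTE

Query: 2025-02-02 03:29 UTC
Rule 2/4 (YTE, +12:00): 2024-11-04 20:24 UTC ≤ query < 2025-05-02 18:59 UTC
3·60 + 29 + 720 = 929 min
929 = 0·1440 + 929; 929 = 15·60 + 29 → 15:29, same day
→ 2025-02-02 15:29 YTE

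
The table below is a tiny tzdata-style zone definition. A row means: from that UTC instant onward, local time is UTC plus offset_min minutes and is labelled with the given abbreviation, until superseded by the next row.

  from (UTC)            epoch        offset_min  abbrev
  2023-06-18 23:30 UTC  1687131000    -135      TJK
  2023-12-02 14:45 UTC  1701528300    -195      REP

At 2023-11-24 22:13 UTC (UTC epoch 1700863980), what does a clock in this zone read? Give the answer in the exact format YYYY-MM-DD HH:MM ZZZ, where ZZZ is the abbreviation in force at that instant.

Query: 2023-11-24 22:13 UTC
Rule 1/2 (TJK, -02:15): 2023-06-18 23:30 UTC ≤ query < 2023-12-02 14:45 UTC
22·60 + 13 - 135 = 1198 min
1198 = 0·1440 + 1198; 1198 = 19·60 + 58 → 19:58, same day
→ 2023-11-24 19:58 TJK

2023-11-24 19:58 TJK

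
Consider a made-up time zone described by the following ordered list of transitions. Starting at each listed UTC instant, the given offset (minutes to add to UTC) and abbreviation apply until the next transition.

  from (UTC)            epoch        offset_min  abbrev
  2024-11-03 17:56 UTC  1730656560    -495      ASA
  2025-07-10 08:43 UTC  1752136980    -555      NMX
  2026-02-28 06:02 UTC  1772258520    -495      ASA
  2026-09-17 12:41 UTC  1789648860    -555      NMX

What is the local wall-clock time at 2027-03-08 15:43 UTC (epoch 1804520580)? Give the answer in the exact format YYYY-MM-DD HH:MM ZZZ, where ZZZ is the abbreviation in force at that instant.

2027-03-08 06:28 NMX

Query: 2027-03-08 15:43 UTC
Rule 4/4 (NMX, -09:15): 2026-09-17 12:41 UTC ≤ query < +∞
15·60 + 43 - 555 = 388 min
388 = 0·1440 + 388; 388 = 6·60 + 28 → 06:28, same day
→ 2027-03-08 06:28 NMX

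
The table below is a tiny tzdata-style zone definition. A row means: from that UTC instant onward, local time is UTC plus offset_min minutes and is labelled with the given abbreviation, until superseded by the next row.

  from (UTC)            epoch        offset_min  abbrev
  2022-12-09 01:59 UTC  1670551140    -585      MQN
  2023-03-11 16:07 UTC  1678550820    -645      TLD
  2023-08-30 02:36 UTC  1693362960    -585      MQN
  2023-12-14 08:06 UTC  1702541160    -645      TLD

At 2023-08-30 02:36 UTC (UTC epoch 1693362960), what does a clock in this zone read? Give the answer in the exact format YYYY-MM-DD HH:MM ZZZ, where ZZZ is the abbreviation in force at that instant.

2023-08-29 16:51 MQN

Query: 2023-08-30 02:36 UTC
Rule 3/4 (MQN, -09:45): 2023-08-30 02:36 UTC ≤ query < 2023-12-14 08:06 UTC
2·60 + 36 - 585 = -429 min
-429 = -1·1440 + 1011; 1011 = 16·60 + 51 → 16:51, 2023-08-30 - 1 day = 2023-08-29
→ 2023-08-29 16:51 MQN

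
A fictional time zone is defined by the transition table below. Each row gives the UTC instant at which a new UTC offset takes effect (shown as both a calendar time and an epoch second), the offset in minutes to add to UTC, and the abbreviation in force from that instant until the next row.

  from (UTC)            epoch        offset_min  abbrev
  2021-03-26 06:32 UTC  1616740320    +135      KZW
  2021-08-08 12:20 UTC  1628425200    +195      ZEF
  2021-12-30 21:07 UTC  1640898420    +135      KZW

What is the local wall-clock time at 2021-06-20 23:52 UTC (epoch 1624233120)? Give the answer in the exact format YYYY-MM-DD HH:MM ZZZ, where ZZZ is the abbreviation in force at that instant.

2021-06-21 02:07 KZW

Query: 2021-06-20 23:52 UTC
Rule 1/3 (KZW, +02:15): 2021-03-26 06:32 UTC ≤ query < 2021-08-08 12:20 UTC
23·60 + 52 + 135 = 1567 min
1567 = 1·1440 + 127; 127 = 2·60 + 7 → 02:07, 2021-06-20 + 1 day = 2021-06-21
→ 2021-06-21 02:07 KZW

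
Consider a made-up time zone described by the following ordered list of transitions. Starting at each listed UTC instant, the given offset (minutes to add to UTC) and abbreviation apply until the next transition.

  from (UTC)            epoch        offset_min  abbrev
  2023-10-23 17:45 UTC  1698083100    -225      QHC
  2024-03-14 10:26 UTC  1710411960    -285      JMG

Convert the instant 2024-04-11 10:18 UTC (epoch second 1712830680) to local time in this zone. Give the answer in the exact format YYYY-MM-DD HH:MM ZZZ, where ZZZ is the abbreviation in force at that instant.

Query: 2024-04-11 10:18 UTC
Rule 2/2 (JMG, -04:45): 2024-03-14 10:26 UTC ≤ query < +∞
10·60 + 18 - 285 = 333 min
333 = 0·1440 + 333; 333 = 5·60 + 33 → 05:33, same day
→ 2024-04-11 05:33 JMG

2024-04-11 05:33 JMG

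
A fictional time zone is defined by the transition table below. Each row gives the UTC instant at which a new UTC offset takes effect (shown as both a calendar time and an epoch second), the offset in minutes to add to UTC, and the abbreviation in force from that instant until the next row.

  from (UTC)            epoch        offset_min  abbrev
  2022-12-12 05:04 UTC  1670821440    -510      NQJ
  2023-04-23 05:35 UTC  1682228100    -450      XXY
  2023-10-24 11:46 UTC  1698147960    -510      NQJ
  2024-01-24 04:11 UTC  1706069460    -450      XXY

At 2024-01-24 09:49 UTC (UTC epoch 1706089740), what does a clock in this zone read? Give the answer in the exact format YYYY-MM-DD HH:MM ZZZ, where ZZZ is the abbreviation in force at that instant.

Query: 2024-01-24 09:49 UTC
Rule 4/4 (XXY, -07:30): 2024-01-24 04:11 UTC ≤ query < +∞
9·60 + 49 - 450 = 139 min
139 = 0·1440 + 139; 139 = 2·60 + 19 → 02:19, same day
→ 2024-01-24 02:19 XXY

2024-01-24 02:19 XXY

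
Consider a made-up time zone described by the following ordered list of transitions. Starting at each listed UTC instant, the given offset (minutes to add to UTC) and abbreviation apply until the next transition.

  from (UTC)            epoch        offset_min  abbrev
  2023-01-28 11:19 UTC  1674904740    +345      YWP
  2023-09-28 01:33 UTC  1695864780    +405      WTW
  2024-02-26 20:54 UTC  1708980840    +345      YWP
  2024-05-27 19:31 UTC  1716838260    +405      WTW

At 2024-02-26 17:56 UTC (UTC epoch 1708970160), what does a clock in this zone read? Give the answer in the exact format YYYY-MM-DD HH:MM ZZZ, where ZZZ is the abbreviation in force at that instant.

2024-02-27 00:41 WTW

Query: 2024-02-26 17:56 UTC
Rule 2/4 (WTW, +06:45): 2023-09-28 01:33 UTC ≤ query < 2024-02-26 20:54 UTC
17·60 + 56 + 405 = 1481 min
1481 = 1·1440 + 41; 41 = 0·60 + 41 → 00:41, 2024-02-26 + 1 day = 2024-02-27
→ 2024-02-27 00:41 WTW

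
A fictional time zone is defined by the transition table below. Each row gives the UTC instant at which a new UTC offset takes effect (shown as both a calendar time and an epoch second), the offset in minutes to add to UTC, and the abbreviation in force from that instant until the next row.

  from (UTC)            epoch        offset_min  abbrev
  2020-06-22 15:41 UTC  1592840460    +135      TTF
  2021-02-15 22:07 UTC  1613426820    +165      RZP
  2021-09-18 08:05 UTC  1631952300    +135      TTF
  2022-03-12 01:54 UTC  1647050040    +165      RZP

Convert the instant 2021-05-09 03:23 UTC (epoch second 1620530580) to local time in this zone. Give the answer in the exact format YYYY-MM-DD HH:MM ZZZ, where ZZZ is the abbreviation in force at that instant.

Query: 2021-05-09 03:23 UTC
Rule 2/4 (RZP, +02:45): 2021-02-15 22:07 UTC ≤ query < 2021-09-18 08:05 UTC
3·60 + 23 + 165 = 368 min
368 = 0·1440 + 368; 368 = 6·60 + 8 → 06:08, same day
→ 2021-05-09 06:08 RZP

2021-05-09 06:08 RZP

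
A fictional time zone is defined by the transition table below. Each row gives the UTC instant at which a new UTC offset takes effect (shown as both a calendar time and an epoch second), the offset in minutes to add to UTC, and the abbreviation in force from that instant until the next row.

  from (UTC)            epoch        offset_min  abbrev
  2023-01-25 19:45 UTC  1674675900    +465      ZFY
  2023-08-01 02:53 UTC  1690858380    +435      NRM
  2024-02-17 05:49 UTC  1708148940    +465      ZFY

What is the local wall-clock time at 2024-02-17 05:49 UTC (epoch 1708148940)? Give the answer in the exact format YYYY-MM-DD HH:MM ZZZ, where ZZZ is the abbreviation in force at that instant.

2024-02-17 13:34 ZFY

Query: 2024-02-17 05:49 UTC
Rule 3/3 (ZFY, +07:45): 2024-02-17 05:49 UTC ≤ query < +∞
5·60 + 49 + 465 = 814 min
814 = 0·1440 + 814; 814 = 13·60 + 34 → 13:34, same day
→ 2024-02-17 13:34 ZFY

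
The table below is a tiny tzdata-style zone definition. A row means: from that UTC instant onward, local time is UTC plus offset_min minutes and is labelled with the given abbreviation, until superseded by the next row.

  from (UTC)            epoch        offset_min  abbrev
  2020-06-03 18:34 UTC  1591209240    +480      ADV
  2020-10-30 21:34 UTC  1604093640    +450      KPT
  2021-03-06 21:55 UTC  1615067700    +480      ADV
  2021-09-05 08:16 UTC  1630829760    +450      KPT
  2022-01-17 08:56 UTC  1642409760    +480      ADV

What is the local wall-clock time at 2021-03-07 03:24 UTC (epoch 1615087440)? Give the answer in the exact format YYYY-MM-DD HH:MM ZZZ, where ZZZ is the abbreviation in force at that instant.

Query: 2021-03-07 03:24 UTC
Rule 3/5 (ADV, +08:00): 2021-03-06 21:55 UTC ≤ query < 2021-09-05 08:16 UTC
3·60 + 24 + 480 = 684 min
684 = 0·1440 + 684; 684 = 11·60 + 24 → 11:24, same day
→ 2021-03-07 11:24 ADV

2021-03-07 11:24 ADV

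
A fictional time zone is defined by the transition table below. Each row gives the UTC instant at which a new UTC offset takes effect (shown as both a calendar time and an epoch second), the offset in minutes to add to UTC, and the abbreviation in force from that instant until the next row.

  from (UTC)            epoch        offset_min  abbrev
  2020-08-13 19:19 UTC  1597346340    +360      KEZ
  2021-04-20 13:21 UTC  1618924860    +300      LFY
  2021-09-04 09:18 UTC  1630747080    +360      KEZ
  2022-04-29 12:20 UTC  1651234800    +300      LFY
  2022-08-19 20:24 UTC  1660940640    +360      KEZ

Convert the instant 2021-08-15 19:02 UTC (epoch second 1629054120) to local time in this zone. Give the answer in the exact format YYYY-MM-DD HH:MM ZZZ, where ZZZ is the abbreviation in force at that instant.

Query: 2021-08-15 19:02 UTC
Rule 2/5 (LFY, +05:00): 2021-04-20 13:21 UTC ≤ query < 2021-09-04 09:18 UTC
19·60 + 2 + 300 = 1442 min
1442 = 1·1440 + 2; 2 = 0·60 + 2 → 00:02, 2021-08-15 + 1 day = 2021-08-16
→ 2021-08-16 00:02 LFY

2021-08-16 00:02 LFY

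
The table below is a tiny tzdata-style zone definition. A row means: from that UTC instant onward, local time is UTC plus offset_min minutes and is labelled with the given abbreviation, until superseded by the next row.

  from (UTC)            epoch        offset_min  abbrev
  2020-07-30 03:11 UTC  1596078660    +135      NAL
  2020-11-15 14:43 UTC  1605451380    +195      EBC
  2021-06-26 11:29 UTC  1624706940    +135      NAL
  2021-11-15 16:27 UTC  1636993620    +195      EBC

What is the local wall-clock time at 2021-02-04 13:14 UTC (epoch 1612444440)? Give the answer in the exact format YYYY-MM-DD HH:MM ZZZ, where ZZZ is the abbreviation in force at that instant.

Query: 2021-02-04 13:14 UTC
Rule 2/4 (EBC, +03:15): 2020-11-15 14:43 UTC ≤ query < 2021-06-26 11:29 UTC
13·60 + 14 + 195 = 989 min
989 = 0·1440 + 989; 989 = 16·60 + 29 → 16:29, same day
→ 2021-02-04 16:29 EBC

2021-02-04 16:29 EBC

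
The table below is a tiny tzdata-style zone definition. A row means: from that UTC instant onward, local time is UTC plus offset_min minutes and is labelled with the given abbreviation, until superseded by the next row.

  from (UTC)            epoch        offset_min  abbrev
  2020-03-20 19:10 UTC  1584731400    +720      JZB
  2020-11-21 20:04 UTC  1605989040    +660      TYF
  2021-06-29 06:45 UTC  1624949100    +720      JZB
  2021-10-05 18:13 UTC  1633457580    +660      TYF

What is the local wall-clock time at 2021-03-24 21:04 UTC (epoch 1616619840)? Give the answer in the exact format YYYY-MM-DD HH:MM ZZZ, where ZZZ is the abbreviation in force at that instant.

2021-03-25 08:04 TYF

Query: 2021-03-24 21:04 UTC
Rule 2/4 (TYF, +11:00): 2020-11-21 20:04 UTC ≤ query < 2021-06-29 06:45 UTC
21·60 + 4 + 660 = 1924 min
1924 = 1·1440 + 484; 484 = 8·60 + 4 → 08:04, 2021-03-24 + 1 day = 2021-03-25
→ 2021-03-25 08:04 TYF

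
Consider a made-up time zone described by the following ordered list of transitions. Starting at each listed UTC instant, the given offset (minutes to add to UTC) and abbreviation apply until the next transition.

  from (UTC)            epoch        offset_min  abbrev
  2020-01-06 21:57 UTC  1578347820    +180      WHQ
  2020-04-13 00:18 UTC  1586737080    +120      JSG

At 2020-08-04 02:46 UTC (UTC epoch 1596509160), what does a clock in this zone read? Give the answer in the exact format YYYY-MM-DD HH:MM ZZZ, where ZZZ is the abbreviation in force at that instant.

2020-08-04 04:46 JSG

Query: 2020-08-04 02:46 UTC
Rule 2/2 (JSG, +02:00): 2020-04-13 00:18 UTC ≤ query < +∞
2·60 + 46 + 120 = 286 min
286 = 0·1440 + 286; 286 = 4·60 + 46 → 04:46, same day
→ 2020-08-04 04:46 JSG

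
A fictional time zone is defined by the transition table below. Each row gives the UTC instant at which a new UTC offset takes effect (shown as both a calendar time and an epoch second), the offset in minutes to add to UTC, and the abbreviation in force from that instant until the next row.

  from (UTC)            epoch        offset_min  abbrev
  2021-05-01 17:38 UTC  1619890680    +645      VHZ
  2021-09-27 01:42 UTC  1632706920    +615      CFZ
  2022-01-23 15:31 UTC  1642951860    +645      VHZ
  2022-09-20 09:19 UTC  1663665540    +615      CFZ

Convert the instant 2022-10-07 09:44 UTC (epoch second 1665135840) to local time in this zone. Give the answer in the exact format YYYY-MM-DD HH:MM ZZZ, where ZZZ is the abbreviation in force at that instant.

2022-10-07 19:59 CFZ

Query: 2022-10-07 09:44 UTC
Rule 4/4 (CFZ, +10:15): 2022-09-20 09:19 UTC ≤ query < +∞
9·60 + 44 + 615 = 1199 min
1199 = 0·1440 + 1199; 1199 = 19·60 + 59 → 19:59, same day
→ 2022-10-07 19:59 CFZ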